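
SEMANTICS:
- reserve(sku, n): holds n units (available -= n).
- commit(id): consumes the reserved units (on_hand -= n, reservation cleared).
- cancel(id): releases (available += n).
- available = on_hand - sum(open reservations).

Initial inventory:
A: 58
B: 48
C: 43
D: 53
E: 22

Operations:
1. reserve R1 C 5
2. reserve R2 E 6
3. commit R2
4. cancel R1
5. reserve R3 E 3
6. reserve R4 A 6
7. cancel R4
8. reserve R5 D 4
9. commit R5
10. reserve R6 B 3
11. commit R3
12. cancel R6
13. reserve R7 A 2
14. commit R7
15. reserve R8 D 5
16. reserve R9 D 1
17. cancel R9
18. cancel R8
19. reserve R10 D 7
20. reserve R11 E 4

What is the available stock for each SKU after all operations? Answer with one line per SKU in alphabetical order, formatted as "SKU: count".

Answer: A: 56
B: 48
C: 43
D: 42
E: 9

Derivation:
Step 1: reserve R1 C 5 -> on_hand[A=58 B=48 C=43 D=53 E=22] avail[A=58 B=48 C=38 D=53 E=22] open={R1}
Step 2: reserve R2 E 6 -> on_hand[A=58 B=48 C=43 D=53 E=22] avail[A=58 B=48 C=38 D=53 E=16] open={R1,R2}
Step 3: commit R2 -> on_hand[A=58 B=48 C=43 D=53 E=16] avail[A=58 B=48 C=38 D=53 E=16] open={R1}
Step 4: cancel R1 -> on_hand[A=58 B=48 C=43 D=53 E=16] avail[A=58 B=48 C=43 D=53 E=16] open={}
Step 5: reserve R3 E 3 -> on_hand[A=58 B=48 C=43 D=53 E=16] avail[A=58 B=48 C=43 D=53 E=13] open={R3}
Step 6: reserve R4 A 6 -> on_hand[A=58 B=48 C=43 D=53 E=16] avail[A=52 B=48 C=43 D=53 E=13] open={R3,R4}
Step 7: cancel R4 -> on_hand[A=58 B=48 C=43 D=53 E=16] avail[A=58 B=48 C=43 D=53 E=13] open={R3}
Step 8: reserve R5 D 4 -> on_hand[A=58 B=48 C=43 D=53 E=16] avail[A=58 B=48 C=43 D=49 E=13] open={R3,R5}
Step 9: commit R5 -> on_hand[A=58 B=48 C=43 D=49 E=16] avail[A=58 B=48 C=43 D=49 E=13] open={R3}
Step 10: reserve R6 B 3 -> on_hand[A=58 B=48 C=43 D=49 E=16] avail[A=58 B=45 C=43 D=49 E=13] open={R3,R6}
Step 11: commit R3 -> on_hand[A=58 B=48 C=43 D=49 E=13] avail[A=58 B=45 C=43 D=49 E=13] open={R6}
Step 12: cancel R6 -> on_hand[A=58 B=48 C=43 D=49 E=13] avail[A=58 B=48 C=43 D=49 E=13] open={}
Step 13: reserve R7 A 2 -> on_hand[A=58 B=48 C=43 D=49 E=13] avail[A=56 B=48 C=43 D=49 E=13] open={R7}
Step 14: commit R7 -> on_hand[A=56 B=48 C=43 D=49 E=13] avail[A=56 B=48 C=43 D=49 E=13] open={}
Step 15: reserve R8 D 5 -> on_hand[A=56 B=48 C=43 D=49 E=13] avail[A=56 B=48 C=43 D=44 E=13] open={R8}
Step 16: reserve R9 D 1 -> on_hand[A=56 B=48 C=43 D=49 E=13] avail[A=56 B=48 C=43 D=43 E=13] open={R8,R9}
Step 17: cancel R9 -> on_hand[A=56 B=48 C=43 D=49 E=13] avail[A=56 B=48 C=43 D=44 E=13] open={R8}
Step 18: cancel R8 -> on_hand[A=56 B=48 C=43 D=49 E=13] avail[A=56 B=48 C=43 D=49 E=13] open={}
Step 19: reserve R10 D 7 -> on_hand[A=56 B=48 C=43 D=49 E=13] avail[A=56 B=48 C=43 D=42 E=13] open={R10}
Step 20: reserve R11 E 4 -> on_hand[A=56 B=48 C=43 D=49 E=13] avail[A=56 B=48 C=43 D=42 E=9] open={R10,R11}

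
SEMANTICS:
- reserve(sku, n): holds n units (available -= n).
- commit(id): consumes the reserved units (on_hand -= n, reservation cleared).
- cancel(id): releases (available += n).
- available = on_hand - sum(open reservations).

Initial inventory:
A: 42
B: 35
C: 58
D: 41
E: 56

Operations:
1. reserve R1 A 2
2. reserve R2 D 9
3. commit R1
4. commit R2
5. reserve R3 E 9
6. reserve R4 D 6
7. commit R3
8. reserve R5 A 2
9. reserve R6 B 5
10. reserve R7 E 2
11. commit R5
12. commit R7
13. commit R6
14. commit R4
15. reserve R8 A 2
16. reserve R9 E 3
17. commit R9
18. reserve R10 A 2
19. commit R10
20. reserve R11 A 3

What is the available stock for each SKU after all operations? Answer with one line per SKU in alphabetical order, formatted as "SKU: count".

Step 1: reserve R1 A 2 -> on_hand[A=42 B=35 C=58 D=41 E=56] avail[A=40 B=35 C=58 D=41 E=56] open={R1}
Step 2: reserve R2 D 9 -> on_hand[A=42 B=35 C=58 D=41 E=56] avail[A=40 B=35 C=58 D=32 E=56] open={R1,R2}
Step 3: commit R1 -> on_hand[A=40 B=35 C=58 D=41 E=56] avail[A=40 B=35 C=58 D=32 E=56] open={R2}
Step 4: commit R2 -> on_hand[A=40 B=35 C=58 D=32 E=56] avail[A=40 B=35 C=58 D=32 E=56] open={}
Step 5: reserve R3 E 9 -> on_hand[A=40 B=35 C=58 D=32 E=56] avail[A=40 B=35 C=58 D=32 E=47] open={R3}
Step 6: reserve R4 D 6 -> on_hand[A=40 B=35 C=58 D=32 E=56] avail[A=40 B=35 C=58 D=26 E=47] open={R3,R4}
Step 7: commit R3 -> on_hand[A=40 B=35 C=58 D=32 E=47] avail[A=40 B=35 C=58 D=26 E=47] open={R4}
Step 8: reserve R5 A 2 -> on_hand[A=40 B=35 C=58 D=32 E=47] avail[A=38 B=35 C=58 D=26 E=47] open={R4,R5}
Step 9: reserve R6 B 5 -> on_hand[A=40 B=35 C=58 D=32 E=47] avail[A=38 B=30 C=58 D=26 E=47] open={R4,R5,R6}
Step 10: reserve R7 E 2 -> on_hand[A=40 B=35 C=58 D=32 E=47] avail[A=38 B=30 C=58 D=26 E=45] open={R4,R5,R6,R7}
Step 11: commit R5 -> on_hand[A=38 B=35 C=58 D=32 E=47] avail[A=38 B=30 C=58 D=26 E=45] open={R4,R6,R7}
Step 12: commit R7 -> on_hand[A=38 B=35 C=58 D=32 E=45] avail[A=38 B=30 C=58 D=26 E=45] open={R4,R6}
Step 13: commit R6 -> on_hand[A=38 B=30 C=58 D=32 E=45] avail[A=38 B=30 C=58 D=26 E=45] open={R4}
Step 14: commit R4 -> on_hand[A=38 B=30 C=58 D=26 E=45] avail[A=38 B=30 C=58 D=26 E=45] open={}
Step 15: reserve R8 A 2 -> on_hand[A=38 B=30 C=58 D=26 E=45] avail[A=36 B=30 C=58 D=26 E=45] open={R8}
Step 16: reserve R9 E 3 -> on_hand[A=38 B=30 C=58 D=26 E=45] avail[A=36 B=30 C=58 D=26 E=42] open={R8,R9}
Step 17: commit R9 -> on_hand[A=38 B=30 C=58 D=26 E=42] avail[A=36 B=30 C=58 D=26 E=42] open={R8}
Step 18: reserve R10 A 2 -> on_hand[A=38 B=30 C=58 D=26 E=42] avail[A=34 B=30 C=58 D=26 E=42] open={R10,R8}
Step 19: commit R10 -> on_hand[A=36 B=30 C=58 D=26 E=42] avail[A=34 B=30 C=58 D=26 E=42] open={R8}
Step 20: reserve R11 A 3 -> on_hand[A=36 B=30 C=58 D=26 E=42] avail[A=31 B=30 C=58 D=26 E=42] open={R11,R8}

Answer: A: 31
B: 30
C: 58
D: 26
E: 42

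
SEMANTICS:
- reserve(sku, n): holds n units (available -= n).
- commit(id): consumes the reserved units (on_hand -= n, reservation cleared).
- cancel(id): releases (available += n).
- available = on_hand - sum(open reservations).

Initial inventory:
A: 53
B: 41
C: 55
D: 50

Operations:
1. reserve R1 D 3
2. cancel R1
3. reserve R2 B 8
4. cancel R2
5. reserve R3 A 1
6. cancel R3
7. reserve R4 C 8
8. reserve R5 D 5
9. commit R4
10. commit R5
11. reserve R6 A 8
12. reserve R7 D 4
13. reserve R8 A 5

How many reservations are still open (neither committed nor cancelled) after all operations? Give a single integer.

Answer: 3

Derivation:
Step 1: reserve R1 D 3 -> on_hand[A=53 B=41 C=55 D=50] avail[A=53 B=41 C=55 D=47] open={R1}
Step 2: cancel R1 -> on_hand[A=53 B=41 C=55 D=50] avail[A=53 B=41 C=55 D=50] open={}
Step 3: reserve R2 B 8 -> on_hand[A=53 B=41 C=55 D=50] avail[A=53 B=33 C=55 D=50] open={R2}
Step 4: cancel R2 -> on_hand[A=53 B=41 C=55 D=50] avail[A=53 B=41 C=55 D=50] open={}
Step 5: reserve R3 A 1 -> on_hand[A=53 B=41 C=55 D=50] avail[A=52 B=41 C=55 D=50] open={R3}
Step 6: cancel R3 -> on_hand[A=53 B=41 C=55 D=50] avail[A=53 B=41 C=55 D=50] open={}
Step 7: reserve R4 C 8 -> on_hand[A=53 B=41 C=55 D=50] avail[A=53 B=41 C=47 D=50] open={R4}
Step 8: reserve R5 D 5 -> on_hand[A=53 B=41 C=55 D=50] avail[A=53 B=41 C=47 D=45] open={R4,R5}
Step 9: commit R4 -> on_hand[A=53 B=41 C=47 D=50] avail[A=53 B=41 C=47 D=45] open={R5}
Step 10: commit R5 -> on_hand[A=53 B=41 C=47 D=45] avail[A=53 B=41 C=47 D=45] open={}
Step 11: reserve R6 A 8 -> on_hand[A=53 B=41 C=47 D=45] avail[A=45 B=41 C=47 D=45] open={R6}
Step 12: reserve R7 D 4 -> on_hand[A=53 B=41 C=47 D=45] avail[A=45 B=41 C=47 D=41] open={R6,R7}
Step 13: reserve R8 A 5 -> on_hand[A=53 B=41 C=47 D=45] avail[A=40 B=41 C=47 D=41] open={R6,R7,R8}
Open reservations: ['R6', 'R7', 'R8'] -> 3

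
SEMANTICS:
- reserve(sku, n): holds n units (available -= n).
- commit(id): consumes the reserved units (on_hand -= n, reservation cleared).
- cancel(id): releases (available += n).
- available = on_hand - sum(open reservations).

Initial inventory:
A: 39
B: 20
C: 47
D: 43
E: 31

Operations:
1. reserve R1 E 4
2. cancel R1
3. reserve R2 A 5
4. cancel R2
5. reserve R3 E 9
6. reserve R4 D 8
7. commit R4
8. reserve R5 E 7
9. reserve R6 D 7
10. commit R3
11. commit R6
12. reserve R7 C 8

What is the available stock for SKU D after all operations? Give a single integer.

Answer: 28

Derivation:
Step 1: reserve R1 E 4 -> on_hand[A=39 B=20 C=47 D=43 E=31] avail[A=39 B=20 C=47 D=43 E=27] open={R1}
Step 2: cancel R1 -> on_hand[A=39 B=20 C=47 D=43 E=31] avail[A=39 B=20 C=47 D=43 E=31] open={}
Step 3: reserve R2 A 5 -> on_hand[A=39 B=20 C=47 D=43 E=31] avail[A=34 B=20 C=47 D=43 E=31] open={R2}
Step 4: cancel R2 -> on_hand[A=39 B=20 C=47 D=43 E=31] avail[A=39 B=20 C=47 D=43 E=31] open={}
Step 5: reserve R3 E 9 -> on_hand[A=39 B=20 C=47 D=43 E=31] avail[A=39 B=20 C=47 D=43 E=22] open={R3}
Step 6: reserve R4 D 8 -> on_hand[A=39 B=20 C=47 D=43 E=31] avail[A=39 B=20 C=47 D=35 E=22] open={R3,R4}
Step 7: commit R4 -> on_hand[A=39 B=20 C=47 D=35 E=31] avail[A=39 B=20 C=47 D=35 E=22] open={R3}
Step 8: reserve R5 E 7 -> on_hand[A=39 B=20 C=47 D=35 E=31] avail[A=39 B=20 C=47 D=35 E=15] open={R3,R5}
Step 9: reserve R6 D 7 -> on_hand[A=39 B=20 C=47 D=35 E=31] avail[A=39 B=20 C=47 D=28 E=15] open={R3,R5,R6}
Step 10: commit R3 -> on_hand[A=39 B=20 C=47 D=35 E=22] avail[A=39 B=20 C=47 D=28 E=15] open={R5,R6}
Step 11: commit R6 -> on_hand[A=39 B=20 C=47 D=28 E=22] avail[A=39 B=20 C=47 D=28 E=15] open={R5}
Step 12: reserve R7 C 8 -> on_hand[A=39 B=20 C=47 D=28 E=22] avail[A=39 B=20 C=39 D=28 E=15] open={R5,R7}
Final available[D] = 28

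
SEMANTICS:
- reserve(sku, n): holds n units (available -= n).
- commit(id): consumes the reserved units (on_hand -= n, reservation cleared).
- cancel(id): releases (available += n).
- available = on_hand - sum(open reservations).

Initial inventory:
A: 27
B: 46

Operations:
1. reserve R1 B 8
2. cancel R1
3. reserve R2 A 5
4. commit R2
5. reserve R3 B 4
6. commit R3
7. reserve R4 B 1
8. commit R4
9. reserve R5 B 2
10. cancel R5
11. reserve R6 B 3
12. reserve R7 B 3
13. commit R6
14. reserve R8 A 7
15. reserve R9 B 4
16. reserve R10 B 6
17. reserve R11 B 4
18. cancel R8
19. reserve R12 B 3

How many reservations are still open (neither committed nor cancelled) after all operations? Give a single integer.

Step 1: reserve R1 B 8 -> on_hand[A=27 B=46] avail[A=27 B=38] open={R1}
Step 2: cancel R1 -> on_hand[A=27 B=46] avail[A=27 B=46] open={}
Step 3: reserve R2 A 5 -> on_hand[A=27 B=46] avail[A=22 B=46] open={R2}
Step 4: commit R2 -> on_hand[A=22 B=46] avail[A=22 B=46] open={}
Step 5: reserve R3 B 4 -> on_hand[A=22 B=46] avail[A=22 B=42] open={R3}
Step 6: commit R3 -> on_hand[A=22 B=42] avail[A=22 B=42] open={}
Step 7: reserve R4 B 1 -> on_hand[A=22 B=42] avail[A=22 B=41] open={R4}
Step 8: commit R4 -> on_hand[A=22 B=41] avail[A=22 B=41] open={}
Step 9: reserve R5 B 2 -> on_hand[A=22 B=41] avail[A=22 B=39] open={R5}
Step 10: cancel R5 -> on_hand[A=22 B=41] avail[A=22 B=41] open={}
Step 11: reserve R6 B 3 -> on_hand[A=22 B=41] avail[A=22 B=38] open={R6}
Step 12: reserve R7 B 3 -> on_hand[A=22 B=41] avail[A=22 B=35] open={R6,R7}
Step 13: commit R6 -> on_hand[A=22 B=38] avail[A=22 B=35] open={R7}
Step 14: reserve R8 A 7 -> on_hand[A=22 B=38] avail[A=15 B=35] open={R7,R8}
Step 15: reserve R9 B 4 -> on_hand[A=22 B=38] avail[A=15 B=31] open={R7,R8,R9}
Step 16: reserve R10 B 6 -> on_hand[A=22 B=38] avail[A=15 B=25] open={R10,R7,R8,R9}
Step 17: reserve R11 B 4 -> on_hand[A=22 B=38] avail[A=15 B=21] open={R10,R11,R7,R8,R9}
Step 18: cancel R8 -> on_hand[A=22 B=38] avail[A=22 B=21] open={R10,R11,R7,R9}
Step 19: reserve R12 B 3 -> on_hand[A=22 B=38] avail[A=22 B=18] open={R10,R11,R12,R7,R9}
Open reservations: ['R10', 'R11', 'R12', 'R7', 'R9'] -> 5

Answer: 5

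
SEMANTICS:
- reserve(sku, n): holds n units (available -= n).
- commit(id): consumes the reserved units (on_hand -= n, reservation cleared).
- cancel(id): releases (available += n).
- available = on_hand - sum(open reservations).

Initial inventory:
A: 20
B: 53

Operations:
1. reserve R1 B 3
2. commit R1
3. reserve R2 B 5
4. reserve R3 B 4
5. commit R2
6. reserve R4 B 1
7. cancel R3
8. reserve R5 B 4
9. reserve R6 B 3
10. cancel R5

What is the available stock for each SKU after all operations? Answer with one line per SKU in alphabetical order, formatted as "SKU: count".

Answer: A: 20
B: 41

Derivation:
Step 1: reserve R1 B 3 -> on_hand[A=20 B=53] avail[A=20 B=50] open={R1}
Step 2: commit R1 -> on_hand[A=20 B=50] avail[A=20 B=50] open={}
Step 3: reserve R2 B 5 -> on_hand[A=20 B=50] avail[A=20 B=45] open={R2}
Step 4: reserve R3 B 4 -> on_hand[A=20 B=50] avail[A=20 B=41] open={R2,R3}
Step 5: commit R2 -> on_hand[A=20 B=45] avail[A=20 B=41] open={R3}
Step 6: reserve R4 B 1 -> on_hand[A=20 B=45] avail[A=20 B=40] open={R3,R4}
Step 7: cancel R3 -> on_hand[A=20 B=45] avail[A=20 B=44] open={R4}
Step 8: reserve R5 B 4 -> on_hand[A=20 B=45] avail[A=20 B=40] open={R4,R5}
Step 9: reserve R6 B 3 -> on_hand[A=20 B=45] avail[A=20 B=37] open={R4,R5,R6}
Step 10: cancel R5 -> on_hand[A=20 B=45] avail[A=20 B=41] open={R4,R6}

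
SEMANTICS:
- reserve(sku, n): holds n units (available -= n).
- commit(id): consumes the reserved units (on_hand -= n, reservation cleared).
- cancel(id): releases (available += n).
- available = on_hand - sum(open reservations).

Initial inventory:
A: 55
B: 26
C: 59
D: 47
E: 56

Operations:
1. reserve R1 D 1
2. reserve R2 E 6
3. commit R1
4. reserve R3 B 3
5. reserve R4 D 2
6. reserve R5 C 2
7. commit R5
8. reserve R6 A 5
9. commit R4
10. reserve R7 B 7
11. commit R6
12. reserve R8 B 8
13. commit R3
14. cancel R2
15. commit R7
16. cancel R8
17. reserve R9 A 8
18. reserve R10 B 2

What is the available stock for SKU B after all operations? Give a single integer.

Answer: 14

Derivation:
Step 1: reserve R1 D 1 -> on_hand[A=55 B=26 C=59 D=47 E=56] avail[A=55 B=26 C=59 D=46 E=56] open={R1}
Step 2: reserve R2 E 6 -> on_hand[A=55 B=26 C=59 D=47 E=56] avail[A=55 B=26 C=59 D=46 E=50] open={R1,R2}
Step 3: commit R1 -> on_hand[A=55 B=26 C=59 D=46 E=56] avail[A=55 B=26 C=59 D=46 E=50] open={R2}
Step 4: reserve R3 B 3 -> on_hand[A=55 B=26 C=59 D=46 E=56] avail[A=55 B=23 C=59 D=46 E=50] open={R2,R3}
Step 5: reserve R4 D 2 -> on_hand[A=55 B=26 C=59 D=46 E=56] avail[A=55 B=23 C=59 D=44 E=50] open={R2,R3,R4}
Step 6: reserve R5 C 2 -> on_hand[A=55 B=26 C=59 D=46 E=56] avail[A=55 B=23 C=57 D=44 E=50] open={R2,R3,R4,R5}
Step 7: commit R5 -> on_hand[A=55 B=26 C=57 D=46 E=56] avail[A=55 B=23 C=57 D=44 E=50] open={R2,R3,R4}
Step 8: reserve R6 A 5 -> on_hand[A=55 B=26 C=57 D=46 E=56] avail[A=50 B=23 C=57 D=44 E=50] open={R2,R3,R4,R6}
Step 9: commit R4 -> on_hand[A=55 B=26 C=57 D=44 E=56] avail[A=50 B=23 C=57 D=44 E=50] open={R2,R3,R6}
Step 10: reserve R7 B 7 -> on_hand[A=55 B=26 C=57 D=44 E=56] avail[A=50 B=16 C=57 D=44 E=50] open={R2,R3,R6,R7}
Step 11: commit R6 -> on_hand[A=50 B=26 C=57 D=44 E=56] avail[A=50 B=16 C=57 D=44 E=50] open={R2,R3,R7}
Step 12: reserve R8 B 8 -> on_hand[A=50 B=26 C=57 D=44 E=56] avail[A=50 B=8 C=57 D=44 E=50] open={R2,R3,R7,R8}
Step 13: commit R3 -> on_hand[A=50 B=23 C=57 D=44 E=56] avail[A=50 B=8 C=57 D=44 E=50] open={R2,R7,R8}
Step 14: cancel R2 -> on_hand[A=50 B=23 C=57 D=44 E=56] avail[A=50 B=8 C=57 D=44 E=56] open={R7,R8}
Step 15: commit R7 -> on_hand[A=50 B=16 C=57 D=44 E=56] avail[A=50 B=8 C=57 D=44 E=56] open={R8}
Step 16: cancel R8 -> on_hand[A=50 B=16 C=57 D=44 E=56] avail[A=50 B=16 C=57 D=44 E=56] open={}
Step 17: reserve R9 A 8 -> on_hand[A=50 B=16 C=57 D=44 E=56] avail[A=42 B=16 C=57 D=44 E=56] open={R9}
Step 18: reserve R10 B 2 -> on_hand[A=50 B=16 C=57 D=44 E=56] avail[A=42 B=14 C=57 D=44 E=56] open={R10,R9}
Final available[B] = 14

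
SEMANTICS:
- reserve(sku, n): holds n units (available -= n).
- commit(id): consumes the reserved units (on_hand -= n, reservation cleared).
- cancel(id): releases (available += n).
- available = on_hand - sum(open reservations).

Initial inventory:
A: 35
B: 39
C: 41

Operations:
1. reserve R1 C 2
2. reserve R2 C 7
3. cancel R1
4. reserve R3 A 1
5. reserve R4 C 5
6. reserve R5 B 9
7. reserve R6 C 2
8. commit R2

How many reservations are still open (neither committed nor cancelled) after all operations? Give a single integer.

Step 1: reserve R1 C 2 -> on_hand[A=35 B=39 C=41] avail[A=35 B=39 C=39] open={R1}
Step 2: reserve R2 C 7 -> on_hand[A=35 B=39 C=41] avail[A=35 B=39 C=32] open={R1,R2}
Step 3: cancel R1 -> on_hand[A=35 B=39 C=41] avail[A=35 B=39 C=34] open={R2}
Step 4: reserve R3 A 1 -> on_hand[A=35 B=39 C=41] avail[A=34 B=39 C=34] open={R2,R3}
Step 5: reserve R4 C 5 -> on_hand[A=35 B=39 C=41] avail[A=34 B=39 C=29] open={R2,R3,R4}
Step 6: reserve R5 B 9 -> on_hand[A=35 B=39 C=41] avail[A=34 B=30 C=29] open={R2,R3,R4,R5}
Step 7: reserve R6 C 2 -> on_hand[A=35 B=39 C=41] avail[A=34 B=30 C=27] open={R2,R3,R4,R5,R6}
Step 8: commit R2 -> on_hand[A=35 B=39 C=34] avail[A=34 B=30 C=27] open={R3,R4,R5,R6}
Open reservations: ['R3', 'R4', 'R5', 'R6'] -> 4

Answer: 4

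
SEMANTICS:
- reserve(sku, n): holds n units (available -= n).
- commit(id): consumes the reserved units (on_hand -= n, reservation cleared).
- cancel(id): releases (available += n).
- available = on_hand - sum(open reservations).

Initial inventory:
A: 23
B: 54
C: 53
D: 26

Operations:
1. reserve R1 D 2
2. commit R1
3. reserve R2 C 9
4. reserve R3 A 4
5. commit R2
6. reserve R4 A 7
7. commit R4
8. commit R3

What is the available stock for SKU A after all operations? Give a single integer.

Step 1: reserve R1 D 2 -> on_hand[A=23 B=54 C=53 D=26] avail[A=23 B=54 C=53 D=24] open={R1}
Step 2: commit R1 -> on_hand[A=23 B=54 C=53 D=24] avail[A=23 B=54 C=53 D=24] open={}
Step 3: reserve R2 C 9 -> on_hand[A=23 B=54 C=53 D=24] avail[A=23 B=54 C=44 D=24] open={R2}
Step 4: reserve R3 A 4 -> on_hand[A=23 B=54 C=53 D=24] avail[A=19 B=54 C=44 D=24] open={R2,R3}
Step 5: commit R2 -> on_hand[A=23 B=54 C=44 D=24] avail[A=19 B=54 C=44 D=24] open={R3}
Step 6: reserve R4 A 7 -> on_hand[A=23 B=54 C=44 D=24] avail[A=12 B=54 C=44 D=24] open={R3,R4}
Step 7: commit R4 -> on_hand[A=16 B=54 C=44 D=24] avail[A=12 B=54 C=44 D=24] open={R3}
Step 8: commit R3 -> on_hand[A=12 B=54 C=44 D=24] avail[A=12 B=54 C=44 D=24] open={}
Final available[A] = 12

Answer: 12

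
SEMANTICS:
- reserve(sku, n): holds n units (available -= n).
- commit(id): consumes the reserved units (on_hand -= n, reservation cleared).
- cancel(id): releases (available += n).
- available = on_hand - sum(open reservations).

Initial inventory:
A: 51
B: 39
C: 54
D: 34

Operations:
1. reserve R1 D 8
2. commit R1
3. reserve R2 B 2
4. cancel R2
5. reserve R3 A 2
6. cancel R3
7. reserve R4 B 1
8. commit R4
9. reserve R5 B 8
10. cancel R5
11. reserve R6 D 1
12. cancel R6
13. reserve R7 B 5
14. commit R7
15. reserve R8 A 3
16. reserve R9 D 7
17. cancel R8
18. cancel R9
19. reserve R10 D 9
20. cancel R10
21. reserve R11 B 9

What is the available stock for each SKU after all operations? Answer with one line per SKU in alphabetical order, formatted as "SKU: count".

Answer: A: 51
B: 24
C: 54
D: 26

Derivation:
Step 1: reserve R1 D 8 -> on_hand[A=51 B=39 C=54 D=34] avail[A=51 B=39 C=54 D=26] open={R1}
Step 2: commit R1 -> on_hand[A=51 B=39 C=54 D=26] avail[A=51 B=39 C=54 D=26] open={}
Step 3: reserve R2 B 2 -> on_hand[A=51 B=39 C=54 D=26] avail[A=51 B=37 C=54 D=26] open={R2}
Step 4: cancel R2 -> on_hand[A=51 B=39 C=54 D=26] avail[A=51 B=39 C=54 D=26] open={}
Step 5: reserve R3 A 2 -> on_hand[A=51 B=39 C=54 D=26] avail[A=49 B=39 C=54 D=26] open={R3}
Step 6: cancel R3 -> on_hand[A=51 B=39 C=54 D=26] avail[A=51 B=39 C=54 D=26] open={}
Step 7: reserve R4 B 1 -> on_hand[A=51 B=39 C=54 D=26] avail[A=51 B=38 C=54 D=26] open={R4}
Step 8: commit R4 -> on_hand[A=51 B=38 C=54 D=26] avail[A=51 B=38 C=54 D=26] open={}
Step 9: reserve R5 B 8 -> on_hand[A=51 B=38 C=54 D=26] avail[A=51 B=30 C=54 D=26] open={R5}
Step 10: cancel R5 -> on_hand[A=51 B=38 C=54 D=26] avail[A=51 B=38 C=54 D=26] open={}
Step 11: reserve R6 D 1 -> on_hand[A=51 B=38 C=54 D=26] avail[A=51 B=38 C=54 D=25] open={R6}
Step 12: cancel R6 -> on_hand[A=51 B=38 C=54 D=26] avail[A=51 B=38 C=54 D=26] open={}
Step 13: reserve R7 B 5 -> on_hand[A=51 B=38 C=54 D=26] avail[A=51 B=33 C=54 D=26] open={R7}
Step 14: commit R7 -> on_hand[A=51 B=33 C=54 D=26] avail[A=51 B=33 C=54 D=26] open={}
Step 15: reserve R8 A 3 -> on_hand[A=51 B=33 C=54 D=26] avail[A=48 B=33 C=54 D=26] open={R8}
Step 16: reserve R9 D 7 -> on_hand[A=51 B=33 C=54 D=26] avail[A=48 B=33 C=54 D=19] open={R8,R9}
Step 17: cancel R8 -> on_hand[A=51 B=33 C=54 D=26] avail[A=51 B=33 C=54 D=19] open={R9}
Step 18: cancel R9 -> on_hand[A=51 B=33 C=54 D=26] avail[A=51 B=33 C=54 D=26] open={}
Step 19: reserve R10 D 9 -> on_hand[A=51 B=33 C=54 D=26] avail[A=51 B=33 C=54 D=17] open={R10}
Step 20: cancel R10 -> on_hand[A=51 B=33 C=54 D=26] avail[A=51 B=33 C=54 D=26] open={}
Step 21: reserve R11 B 9 -> on_hand[A=51 B=33 C=54 D=26] avail[A=51 B=24 C=54 D=26] open={R11}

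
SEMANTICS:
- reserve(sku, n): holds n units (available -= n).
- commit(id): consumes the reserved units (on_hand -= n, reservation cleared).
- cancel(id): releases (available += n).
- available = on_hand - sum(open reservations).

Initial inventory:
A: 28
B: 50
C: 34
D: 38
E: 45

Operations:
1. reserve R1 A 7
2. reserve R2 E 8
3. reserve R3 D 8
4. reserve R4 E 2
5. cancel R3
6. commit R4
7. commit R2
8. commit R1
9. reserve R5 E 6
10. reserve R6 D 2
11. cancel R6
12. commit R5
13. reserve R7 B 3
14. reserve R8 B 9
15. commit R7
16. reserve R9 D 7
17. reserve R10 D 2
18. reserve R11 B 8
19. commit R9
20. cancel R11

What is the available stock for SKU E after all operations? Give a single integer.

Step 1: reserve R1 A 7 -> on_hand[A=28 B=50 C=34 D=38 E=45] avail[A=21 B=50 C=34 D=38 E=45] open={R1}
Step 2: reserve R2 E 8 -> on_hand[A=28 B=50 C=34 D=38 E=45] avail[A=21 B=50 C=34 D=38 E=37] open={R1,R2}
Step 3: reserve R3 D 8 -> on_hand[A=28 B=50 C=34 D=38 E=45] avail[A=21 B=50 C=34 D=30 E=37] open={R1,R2,R3}
Step 4: reserve R4 E 2 -> on_hand[A=28 B=50 C=34 D=38 E=45] avail[A=21 B=50 C=34 D=30 E=35] open={R1,R2,R3,R4}
Step 5: cancel R3 -> on_hand[A=28 B=50 C=34 D=38 E=45] avail[A=21 B=50 C=34 D=38 E=35] open={R1,R2,R4}
Step 6: commit R4 -> on_hand[A=28 B=50 C=34 D=38 E=43] avail[A=21 B=50 C=34 D=38 E=35] open={R1,R2}
Step 7: commit R2 -> on_hand[A=28 B=50 C=34 D=38 E=35] avail[A=21 B=50 C=34 D=38 E=35] open={R1}
Step 8: commit R1 -> on_hand[A=21 B=50 C=34 D=38 E=35] avail[A=21 B=50 C=34 D=38 E=35] open={}
Step 9: reserve R5 E 6 -> on_hand[A=21 B=50 C=34 D=38 E=35] avail[A=21 B=50 C=34 D=38 E=29] open={R5}
Step 10: reserve R6 D 2 -> on_hand[A=21 B=50 C=34 D=38 E=35] avail[A=21 B=50 C=34 D=36 E=29] open={R5,R6}
Step 11: cancel R6 -> on_hand[A=21 B=50 C=34 D=38 E=35] avail[A=21 B=50 C=34 D=38 E=29] open={R5}
Step 12: commit R5 -> on_hand[A=21 B=50 C=34 D=38 E=29] avail[A=21 B=50 C=34 D=38 E=29] open={}
Step 13: reserve R7 B 3 -> on_hand[A=21 B=50 C=34 D=38 E=29] avail[A=21 B=47 C=34 D=38 E=29] open={R7}
Step 14: reserve R8 B 9 -> on_hand[A=21 B=50 C=34 D=38 E=29] avail[A=21 B=38 C=34 D=38 E=29] open={R7,R8}
Step 15: commit R7 -> on_hand[A=21 B=47 C=34 D=38 E=29] avail[A=21 B=38 C=34 D=38 E=29] open={R8}
Step 16: reserve R9 D 7 -> on_hand[A=21 B=47 C=34 D=38 E=29] avail[A=21 B=38 C=34 D=31 E=29] open={R8,R9}
Step 17: reserve R10 D 2 -> on_hand[A=21 B=47 C=34 D=38 E=29] avail[A=21 B=38 C=34 D=29 E=29] open={R10,R8,R9}
Step 18: reserve R11 B 8 -> on_hand[A=21 B=47 C=34 D=38 E=29] avail[A=21 B=30 C=34 D=29 E=29] open={R10,R11,R8,R9}
Step 19: commit R9 -> on_hand[A=21 B=47 C=34 D=31 E=29] avail[A=21 B=30 C=34 D=29 E=29] open={R10,R11,R8}
Step 20: cancel R11 -> on_hand[A=21 B=47 C=34 D=31 E=29] avail[A=21 B=38 C=34 D=29 E=29] open={R10,R8}
Final available[E] = 29

Answer: 29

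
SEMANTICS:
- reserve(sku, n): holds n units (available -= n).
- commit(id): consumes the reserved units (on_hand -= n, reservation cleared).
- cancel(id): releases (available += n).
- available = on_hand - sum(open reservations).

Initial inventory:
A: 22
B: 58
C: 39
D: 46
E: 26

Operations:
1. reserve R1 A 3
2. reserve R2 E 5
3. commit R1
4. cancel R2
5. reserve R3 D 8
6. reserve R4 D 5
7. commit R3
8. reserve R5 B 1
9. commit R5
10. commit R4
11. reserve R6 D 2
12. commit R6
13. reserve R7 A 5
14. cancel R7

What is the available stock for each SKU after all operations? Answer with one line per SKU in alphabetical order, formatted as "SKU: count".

Answer: A: 19
B: 57
C: 39
D: 31
E: 26

Derivation:
Step 1: reserve R1 A 3 -> on_hand[A=22 B=58 C=39 D=46 E=26] avail[A=19 B=58 C=39 D=46 E=26] open={R1}
Step 2: reserve R2 E 5 -> on_hand[A=22 B=58 C=39 D=46 E=26] avail[A=19 B=58 C=39 D=46 E=21] open={R1,R2}
Step 3: commit R1 -> on_hand[A=19 B=58 C=39 D=46 E=26] avail[A=19 B=58 C=39 D=46 E=21] open={R2}
Step 4: cancel R2 -> on_hand[A=19 B=58 C=39 D=46 E=26] avail[A=19 B=58 C=39 D=46 E=26] open={}
Step 5: reserve R3 D 8 -> on_hand[A=19 B=58 C=39 D=46 E=26] avail[A=19 B=58 C=39 D=38 E=26] open={R3}
Step 6: reserve R4 D 5 -> on_hand[A=19 B=58 C=39 D=46 E=26] avail[A=19 B=58 C=39 D=33 E=26] open={R3,R4}
Step 7: commit R3 -> on_hand[A=19 B=58 C=39 D=38 E=26] avail[A=19 B=58 C=39 D=33 E=26] open={R4}
Step 8: reserve R5 B 1 -> on_hand[A=19 B=58 C=39 D=38 E=26] avail[A=19 B=57 C=39 D=33 E=26] open={R4,R5}
Step 9: commit R5 -> on_hand[A=19 B=57 C=39 D=38 E=26] avail[A=19 B=57 C=39 D=33 E=26] open={R4}
Step 10: commit R4 -> on_hand[A=19 B=57 C=39 D=33 E=26] avail[A=19 B=57 C=39 D=33 E=26] open={}
Step 11: reserve R6 D 2 -> on_hand[A=19 B=57 C=39 D=33 E=26] avail[A=19 B=57 C=39 D=31 E=26] open={R6}
Step 12: commit R6 -> on_hand[A=19 B=57 C=39 D=31 E=26] avail[A=19 B=57 C=39 D=31 E=26] open={}
Step 13: reserve R7 A 5 -> on_hand[A=19 B=57 C=39 D=31 E=26] avail[A=14 B=57 C=39 D=31 E=26] open={R7}
Step 14: cancel R7 -> on_hand[A=19 B=57 C=39 D=31 E=26] avail[A=19 B=57 C=39 D=31 E=26] open={}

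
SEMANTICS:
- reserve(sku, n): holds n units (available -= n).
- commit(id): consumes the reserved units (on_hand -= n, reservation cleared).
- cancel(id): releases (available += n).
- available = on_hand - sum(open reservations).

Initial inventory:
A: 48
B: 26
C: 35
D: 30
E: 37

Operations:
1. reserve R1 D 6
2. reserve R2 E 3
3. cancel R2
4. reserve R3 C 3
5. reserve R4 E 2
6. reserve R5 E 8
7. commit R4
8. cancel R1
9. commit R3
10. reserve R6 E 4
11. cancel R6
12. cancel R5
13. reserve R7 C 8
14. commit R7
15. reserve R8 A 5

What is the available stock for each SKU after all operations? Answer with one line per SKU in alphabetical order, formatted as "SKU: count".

Step 1: reserve R1 D 6 -> on_hand[A=48 B=26 C=35 D=30 E=37] avail[A=48 B=26 C=35 D=24 E=37] open={R1}
Step 2: reserve R2 E 3 -> on_hand[A=48 B=26 C=35 D=30 E=37] avail[A=48 B=26 C=35 D=24 E=34] open={R1,R2}
Step 3: cancel R2 -> on_hand[A=48 B=26 C=35 D=30 E=37] avail[A=48 B=26 C=35 D=24 E=37] open={R1}
Step 4: reserve R3 C 3 -> on_hand[A=48 B=26 C=35 D=30 E=37] avail[A=48 B=26 C=32 D=24 E=37] open={R1,R3}
Step 5: reserve R4 E 2 -> on_hand[A=48 B=26 C=35 D=30 E=37] avail[A=48 B=26 C=32 D=24 E=35] open={R1,R3,R4}
Step 6: reserve R5 E 8 -> on_hand[A=48 B=26 C=35 D=30 E=37] avail[A=48 B=26 C=32 D=24 E=27] open={R1,R3,R4,R5}
Step 7: commit R4 -> on_hand[A=48 B=26 C=35 D=30 E=35] avail[A=48 B=26 C=32 D=24 E=27] open={R1,R3,R5}
Step 8: cancel R1 -> on_hand[A=48 B=26 C=35 D=30 E=35] avail[A=48 B=26 C=32 D=30 E=27] open={R3,R5}
Step 9: commit R3 -> on_hand[A=48 B=26 C=32 D=30 E=35] avail[A=48 B=26 C=32 D=30 E=27] open={R5}
Step 10: reserve R6 E 4 -> on_hand[A=48 B=26 C=32 D=30 E=35] avail[A=48 B=26 C=32 D=30 E=23] open={R5,R6}
Step 11: cancel R6 -> on_hand[A=48 B=26 C=32 D=30 E=35] avail[A=48 B=26 C=32 D=30 E=27] open={R5}
Step 12: cancel R5 -> on_hand[A=48 B=26 C=32 D=30 E=35] avail[A=48 B=26 C=32 D=30 E=35] open={}
Step 13: reserve R7 C 8 -> on_hand[A=48 B=26 C=32 D=30 E=35] avail[A=48 B=26 C=24 D=30 E=35] open={R7}
Step 14: commit R7 -> on_hand[A=48 B=26 C=24 D=30 E=35] avail[A=48 B=26 C=24 D=30 E=35] open={}
Step 15: reserve R8 A 5 -> on_hand[A=48 B=26 C=24 D=30 E=35] avail[A=43 B=26 C=24 D=30 E=35] open={R8}

Answer: A: 43
B: 26
C: 24
D: 30
E: 35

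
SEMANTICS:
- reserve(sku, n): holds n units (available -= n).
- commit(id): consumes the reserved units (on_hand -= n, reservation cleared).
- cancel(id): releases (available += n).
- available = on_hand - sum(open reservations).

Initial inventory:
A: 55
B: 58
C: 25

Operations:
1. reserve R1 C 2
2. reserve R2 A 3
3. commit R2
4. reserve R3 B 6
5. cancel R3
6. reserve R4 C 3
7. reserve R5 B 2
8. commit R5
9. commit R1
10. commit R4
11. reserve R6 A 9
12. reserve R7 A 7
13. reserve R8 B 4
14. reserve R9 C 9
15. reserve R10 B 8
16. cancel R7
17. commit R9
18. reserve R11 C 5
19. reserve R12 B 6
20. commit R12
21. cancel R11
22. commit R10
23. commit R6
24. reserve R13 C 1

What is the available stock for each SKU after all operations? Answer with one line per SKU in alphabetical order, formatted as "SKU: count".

Answer: A: 43
B: 38
C: 10

Derivation:
Step 1: reserve R1 C 2 -> on_hand[A=55 B=58 C=25] avail[A=55 B=58 C=23] open={R1}
Step 2: reserve R2 A 3 -> on_hand[A=55 B=58 C=25] avail[A=52 B=58 C=23] open={R1,R2}
Step 3: commit R2 -> on_hand[A=52 B=58 C=25] avail[A=52 B=58 C=23] open={R1}
Step 4: reserve R3 B 6 -> on_hand[A=52 B=58 C=25] avail[A=52 B=52 C=23] open={R1,R3}
Step 5: cancel R3 -> on_hand[A=52 B=58 C=25] avail[A=52 B=58 C=23] open={R1}
Step 6: reserve R4 C 3 -> on_hand[A=52 B=58 C=25] avail[A=52 B=58 C=20] open={R1,R4}
Step 7: reserve R5 B 2 -> on_hand[A=52 B=58 C=25] avail[A=52 B=56 C=20] open={R1,R4,R5}
Step 8: commit R5 -> on_hand[A=52 B=56 C=25] avail[A=52 B=56 C=20] open={R1,R4}
Step 9: commit R1 -> on_hand[A=52 B=56 C=23] avail[A=52 B=56 C=20] open={R4}
Step 10: commit R4 -> on_hand[A=52 B=56 C=20] avail[A=52 B=56 C=20] open={}
Step 11: reserve R6 A 9 -> on_hand[A=52 B=56 C=20] avail[A=43 B=56 C=20] open={R6}
Step 12: reserve R7 A 7 -> on_hand[A=52 B=56 C=20] avail[A=36 B=56 C=20] open={R6,R7}
Step 13: reserve R8 B 4 -> on_hand[A=52 B=56 C=20] avail[A=36 B=52 C=20] open={R6,R7,R8}
Step 14: reserve R9 C 9 -> on_hand[A=52 B=56 C=20] avail[A=36 B=52 C=11] open={R6,R7,R8,R9}
Step 15: reserve R10 B 8 -> on_hand[A=52 B=56 C=20] avail[A=36 B=44 C=11] open={R10,R6,R7,R8,R9}
Step 16: cancel R7 -> on_hand[A=52 B=56 C=20] avail[A=43 B=44 C=11] open={R10,R6,R8,R9}
Step 17: commit R9 -> on_hand[A=52 B=56 C=11] avail[A=43 B=44 C=11] open={R10,R6,R8}
Step 18: reserve R11 C 5 -> on_hand[A=52 B=56 C=11] avail[A=43 B=44 C=6] open={R10,R11,R6,R8}
Step 19: reserve R12 B 6 -> on_hand[A=52 B=56 C=11] avail[A=43 B=38 C=6] open={R10,R11,R12,R6,R8}
Step 20: commit R12 -> on_hand[A=52 B=50 C=11] avail[A=43 B=38 C=6] open={R10,R11,R6,R8}
Step 21: cancel R11 -> on_hand[A=52 B=50 C=11] avail[A=43 B=38 C=11] open={R10,R6,R8}
Step 22: commit R10 -> on_hand[A=52 B=42 C=11] avail[A=43 B=38 C=11] open={R6,R8}
Step 23: commit R6 -> on_hand[A=43 B=42 C=11] avail[A=43 B=38 C=11] open={R8}
Step 24: reserve R13 C 1 -> on_hand[A=43 B=42 C=11] avail[A=43 B=38 C=10] open={R13,R8}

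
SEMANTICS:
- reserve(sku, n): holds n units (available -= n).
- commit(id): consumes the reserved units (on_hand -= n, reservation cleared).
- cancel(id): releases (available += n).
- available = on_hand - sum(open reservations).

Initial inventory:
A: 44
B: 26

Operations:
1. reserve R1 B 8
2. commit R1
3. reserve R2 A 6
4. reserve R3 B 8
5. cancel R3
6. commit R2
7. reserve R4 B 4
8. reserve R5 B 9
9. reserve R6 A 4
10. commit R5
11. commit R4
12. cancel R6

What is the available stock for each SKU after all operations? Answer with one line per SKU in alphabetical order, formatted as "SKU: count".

Step 1: reserve R1 B 8 -> on_hand[A=44 B=26] avail[A=44 B=18] open={R1}
Step 2: commit R1 -> on_hand[A=44 B=18] avail[A=44 B=18] open={}
Step 3: reserve R2 A 6 -> on_hand[A=44 B=18] avail[A=38 B=18] open={R2}
Step 4: reserve R3 B 8 -> on_hand[A=44 B=18] avail[A=38 B=10] open={R2,R3}
Step 5: cancel R3 -> on_hand[A=44 B=18] avail[A=38 B=18] open={R2}
Step 6: commit R2 -> on_hand[A=38 B=18] avail[A=38 B=18] open={}
Step 7: reserve R4 B 4 -> on_hand[A=38 B=18] avail[A=38 B=14] open={R4}
Step 8: reserve R5 B 9 -> on_hand[A=38 B=18] avail[A=38 B=5] open={R4,R5}
Step 9: reserve R6 A 4 -> on_hand[A=38 B=18] avail[A=34 B=5] open={R4,R5,R6}
Step 10: commit R5 -> on_hand[A=38 B=9] avail[A=34 B=5] open={R4,R6}
Step 11: commit R4 -> on_hand[A=38 B=5] avail[A=34 B=5] open={R6}
Step 12: cancel R6 -> on_hand[A=38 B=5] avail[A=38 B=5] open={}

Answer: A: 38
B: 5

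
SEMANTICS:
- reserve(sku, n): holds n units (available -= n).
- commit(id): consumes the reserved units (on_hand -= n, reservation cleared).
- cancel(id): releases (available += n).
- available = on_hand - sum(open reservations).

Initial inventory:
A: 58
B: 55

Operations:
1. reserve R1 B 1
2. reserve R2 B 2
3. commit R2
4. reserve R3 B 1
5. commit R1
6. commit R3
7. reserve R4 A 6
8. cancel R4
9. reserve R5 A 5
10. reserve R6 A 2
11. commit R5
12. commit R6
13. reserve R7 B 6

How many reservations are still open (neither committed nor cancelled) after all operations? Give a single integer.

Answer: 1

Derivation:
Step 1: reserve R1 B 1 -> on_hand[A=58 B=55] avail[A=58 B=54] open={R1}
Step 2: reserve R2 B 2 -> on_hand[A=58 B=55] avail[A=58 B=52] open={R1,R2}
Step 3: commit R2 -> on_hand[A=58 B=53] avail[A=58 B=52] open={R1}
Step 4: reserve R3 B 1 -> on_hand[A=58 B=53] avail[A=58 B=51] open={R1,R3}
Step 5: commit R1 -> on_hand[A=58 B=52] avail[A=58 B=51] open={R3}
Step 6: commit R3 -> on_hand[A=58 B=51] avail[A=58 B=51] open={}
Step 7: reserve R4 A 6 -> on_hand[A=58 B=51] avail[A=52 B=51] open={R4}
Step 8: cancel R4 -> on_hand[A=58 B=51] avail[A=58 B=51] open={}
Step 9: reserve R5 A 5 -> on_hand[A=58 B=51] avail[A=53 B=51] open={R5}
Step 10: reserve R6 A 2 -> on_hand[A=58 B=51] avail[A=51 B=51] open={R5,R6}
Step 11: commit R5 -> on_hand[A=53 B=51] avail[A=51 B=51] open={R6}
Step 12: commit R6 -> on_hand[A=51 B=51] avail[A=51 B=51] open={}
Step 13: reserve R7 B 6 -> on_hand[A=51 B=51] avail[A=51 B=45] open={R7}
Open reservations: ['R7'] -> 1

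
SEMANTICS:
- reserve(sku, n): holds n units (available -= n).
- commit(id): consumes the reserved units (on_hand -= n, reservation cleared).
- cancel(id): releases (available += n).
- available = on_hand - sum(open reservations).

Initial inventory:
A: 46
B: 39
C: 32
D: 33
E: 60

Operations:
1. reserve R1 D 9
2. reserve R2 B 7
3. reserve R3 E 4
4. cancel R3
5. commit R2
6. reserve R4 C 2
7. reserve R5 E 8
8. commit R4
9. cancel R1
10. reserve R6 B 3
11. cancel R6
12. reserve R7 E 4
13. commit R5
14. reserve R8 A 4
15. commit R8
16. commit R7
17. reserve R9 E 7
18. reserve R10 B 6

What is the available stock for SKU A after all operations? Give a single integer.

Step 1: reserve R1 D 9 -> on_hand[A=46 B=39 C=32 D=33 E=60] avail[A=46 B=39 C=32 D=24 E=60] open={R1}
Step 2: reserve R2 B 7 -> on_hand[A=46 B=39 C=32 D=33 E=60] avail[A=46 B=32 C=32 D=24 E=60] open={R1,R2}
Step 3: reserve R3 E 4 -> on_hand[A=46 B=39 C=32 D=33 E=60] avail[A=46 B=32 C=32 D=24 E=56] open={R1,R2,R3}
Step 4: cancel R3 -> on_hand[A=46 B=39 C=32 D=33 E=60] avail[A=46 B=32 C=32 D=24 E=60] open={R1,R2}
Step 5: commit R2 -> on_hand[A=46 B=32 C=32 D=33 E=60] avail[A=46 B=32 C=32 D=24 E=60] open={R1}
Step 6: reserve R4 C 2 -> on_hand[A=46 B=32 C=32 D=33 E=60] avail[A=46 B=32 C=30 D=24 E=60] open={R1,R4}
Step 7: reserve R5 E 8 -> on_hand[A=46 B=32 C=32 D=33 E=60] avail[A=46 B=32 C=30 D=24 E=52] open={R1,R4,R5}
Step 8: commit R4 -> on_hand[A=46 B=32 C=30 D=33 E=60] avail[A=46 B=32 C=30 D=24 E=52] open={R1,R5}
Step 9: cancel R1 -> on_hand[A=46 B=32 C=30 D=33 E=60] avail[A=46 B=32 C=30 D=33 E=52] open={R5}
Step 10: reserve R6 B 3 -> on_hand[A=46 B=32 C=30 D=33 E=60] avail[A=46 B=29 C=30 D=33 E=52] open={R5,R6}
Step 11: cancel R6 -> on_hand[A=46 B=32 C=30 D=33 E=60] avail[A=46 B=32 C=30 D=33 E=52] open={R5}
Step 12: reserve R7 E 4 -> on_hand[A=46 B=32 C=30 D=33 E=60] avail[A=46 B=32 C=30 D=33 E=48] open={R5,R7}
Step 13: commit R5 -> on_hand[A=46 B=32 C=30 D=33 E=52] avail[A=46 B=32 C=30 D=33 E=48] open={R7}
Step 14: reserve R8 A 4 -> on_hand[A=46 B=32 C=30 D=33 E=52] avail[A=42 B=32 C=30 D=33 E=48] open={R7,R8}
Step 15: commit R8 -> on_hand[A=42 B=32 C=30 D=33 E=52] avail[A=42 B=32 C=30 D=33 E=48] open={R7}
Step 16: commit R7 -> on_hand[A=42 B=32 C=30 D=33 E=48] avail[A=42 B=32 C=30 D=33 E=48] open={}
Step 17: reserve R9 E 7 -> on_hand[A=42 B=32 C=30 D=33 E=48] avail[A=42 B=32 C=30 D=33 E=41] open={R9}
Step 18: reserve R10 B 6 -> on_hand[A=42 B=32 C=30 D=33 E=48] avail[A=42 B=26 C=30 D=33 E=41] open={R10,R9}
Final available[A] = 42

Answer: 42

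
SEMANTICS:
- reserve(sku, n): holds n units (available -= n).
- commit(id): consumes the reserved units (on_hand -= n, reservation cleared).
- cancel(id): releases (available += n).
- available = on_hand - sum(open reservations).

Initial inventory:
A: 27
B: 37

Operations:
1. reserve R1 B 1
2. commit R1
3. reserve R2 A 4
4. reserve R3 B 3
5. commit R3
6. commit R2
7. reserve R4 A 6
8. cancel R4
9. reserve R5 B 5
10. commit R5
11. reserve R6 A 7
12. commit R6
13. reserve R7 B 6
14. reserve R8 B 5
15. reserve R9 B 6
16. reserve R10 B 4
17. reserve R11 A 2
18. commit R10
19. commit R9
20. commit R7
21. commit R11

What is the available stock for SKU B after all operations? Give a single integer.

Answer: 7

Derivation:
Step 1: reserve R1 B 1 -> on_hand[A=27 B=37] avail[A=27 B=36] open={R1}
Step 2: commit R1 -> on_hand[A=27 B=36] avail[A=27 B=36] open={}
Step 3: reserve R2 A 4 -> on_hand[A=27 B=36] avail[A=23 B=36] open={R2}
Step 4: reserve R3 B 3 -> on_hand[A=27 B=36] avail[A=23 B=33] open={R2,R3}
Step 5: commit R3 -> on_hand[A=27 B=33] avail[A=23 B=33] open={R2}
Step 6: commit R2 -> on_hand[A=23 B=33] avail[A=23 B=33] open={}
Step 7: reserve R4 A 6 -> on_hand[A=23 B=33] avail[A=17 B=33] open={R4}
Step 8: cancel R4 -> on_hand[A=23 B=33] avail[A=23 B=33] open={}
Step 9: reserve R5 B 5 -> on_hand[A=23 B=33] avail[A=23 B=28] open={R5}
Step 10: commit R5 -> on_hand[A=23 B=28] avail[A=23 B=28] open={}
Step 11: reserve R6 A 7 -> on_hand[A=23 B=28] avail[A=16 B=28] open={R6}
Step 12: commit R6 -> on_hand[A=16 B=28] avail[A=16 B=28] open={}
Step 13: reserve R7 B 6 -> on_hand[A=16 B=28] avail[A=16 B=22] open={R7}
Step 14: reserve R8 B 5 -> on_hand[A=16 B=28] avail[A=16 B=17] open={R7,R8}
Step 15: reserve R9 B 6 -> on_hand[A=16 B=28] avail[A=16 B=11] open={R7,R8,R9}
Step 16: reserve R10 B 4 -> on_hand[A=16 B=28] avail[A=16 B=7] open={R10,R7,R8,R9}
Step 17: reserve R11 A 2 -> on_hand[A=16 B=28] avail[A=14 B=7] open={R10,R11,R7,R8,R9}
Step 18: commit R10 -> on_hand[A=16 B=24] avail[A=14 B=7] open={R11,R7,R8,R9}
Step 19: commit R9 -> on_hand[A=16 B=18] avail[A=14 B=7] open={R11,R7,R8}
Step 20: commit R7 -> on_hand[A=16 B=12] avail[A=14 B=7] open={R11,R8}
Step 21: commit R11 -> on_hand[A=14 B=12] avail[A=14 B=7] open={R8}
Final available[B] = 7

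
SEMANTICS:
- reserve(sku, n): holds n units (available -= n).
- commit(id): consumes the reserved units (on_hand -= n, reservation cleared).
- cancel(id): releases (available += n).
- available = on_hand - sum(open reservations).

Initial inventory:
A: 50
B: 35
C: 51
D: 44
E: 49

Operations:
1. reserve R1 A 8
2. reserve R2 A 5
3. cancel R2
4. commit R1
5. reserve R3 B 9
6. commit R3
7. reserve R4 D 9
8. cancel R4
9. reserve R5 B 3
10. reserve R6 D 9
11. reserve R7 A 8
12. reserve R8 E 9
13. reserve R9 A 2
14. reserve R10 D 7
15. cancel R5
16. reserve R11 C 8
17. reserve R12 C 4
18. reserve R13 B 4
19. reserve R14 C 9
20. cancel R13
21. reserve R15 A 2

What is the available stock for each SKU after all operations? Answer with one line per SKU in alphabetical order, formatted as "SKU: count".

Answer: A: 30
B: 26
C: 30
D: 28
E: 40

Derivation:
Step 1: reserve R1 A 8 -> on_hand[A=50 B=35 C=51 D=44 E=49] avail[A=42 B=35 C=51 D=44 E=49] open={R1}
Step 2: reserve R2 A 5 -> on_hand[A=50 B=35 C=51 D=44 E=49] avail[A=37 B=35 C=51 D=44 E=49] open={R1,R2}
Step 3: cancel R2 -> on_hand[A=50 B=35 C=51 D=44 E=49] avail[A=42 B=35 C=51 D=44 E=49] open={R1}
Step 4: commit R1 -> on_hand[A=42 B=35 C=51 D=44 E=49] avail[A=42 B=35 C=51 D=44 E=49] open={}
Step 5: reserve R3 B 9 -> on_hand[A=42 B=35 C=51 D=44 E=49] avail[A=42 B=26 C=51 D=44 E=49] open={R3}
Step 6: commit R3 -> on_hand[A=42 B=26 C=51 D=44 E=49] avail[A=42 B=26 C=51 D=44 E=49] open={}
Step 7: reserve R4 D 9 -> on_hand[A=42 B=26 C=51 D=44 E=49] avail[A=42 B=26 C=51 D=35 E=49] open={R4}
Step 8: cancel R4 -> on_hand[A=42 B=26 C=51 D=44 E=49] avail[A=42 B=26 C=51 D=44 E=49] open={}
Step 9: reserve R5 B 3 -> on_hand[A=42 B=26 C=51 D=44 E=49] avail[A=42 B=23 C=51 D=44 E=49] open={R5}
Step 10: reserve R6 D 9 -> on_hand[A=42 B=26 C=51 D=44 E=49] avail[A=42 B=23 C=51 D=35 E=49] open={R5,R6}
Step 11: reserve R7 A 8 -> on_hand[A=42 B=26 C=51 D=44 E=49] avail[A=34 B=23 C=51 D=35 E=49] open={R5,R6,R7}
Step 12: reserve R8 E 9 -> on_hand[A=42 B=26 C=51 D=44 E=49] avail[A=34 B=23 C=51 D=35 E=40] open={R5,R6,R7,R8}
Step 13: reserve R9 A 2 -> on_hand[A=42 B=26 C=51 D=44 E=49] avail[A=32 B=23 C=51 D=35 E=40] open={R5,R6,R7,R8,R9}
Step 14: reserve R10 D 7 -> on_hand[A=42 B=26 C=51 D=44 E=49] avail[A=32 B=23 C=51 D=28 E=40] open={R10,R5,R6,R7,R8,R9}
Step 15: cancel R5 -> on_hand[A=42 B=26 C=51 D=44 E=49] avail[A=32 B=26 C=51 D=28 E=40] open={R10,R6,R7,R8,R9}
Step 16: reserve R11 C 8 -> on_hand[A=42 B=26 C=51 D=44 E=49] avail[A=32 B=26 C=43 D=28 E=40] open={R10,R11,R6,R7,R8,R9}
Step 17: reserve R12 C 4 -> on_hand[A=42 B=26 C=51 D=44 E=49] avail[A=32 B=26 C=39 D=28 E=40] open={R10,R11,R12,R6,R7,R8,R9}
Step 18: reserve R13 B 4 -> on_hand[A=42 B=26 C=51 D=44 E=49] avail[A=32 B=22 C=39 D=28 E=40] open={R10,R11,R12,R13,R6,R7,R8,R9}
Step 19: reserve R14 C 9 -> on_hand[A=42 B=26 C=51 D=44 E=49] avail[A=32 B=22 C=30 D=28 E=40] open={R10,R11,R12,R13,R14,R6,R7,R8,R9}
Step 20: cancel R13 -> on_hand[A=42 B=26 C=51 D=44 E=49] avail[A=32 B=26 C=30 D=28 E=40] open={R10,R11,R12,R14,R6,R7,R8,R9}
Step 21: reserve R15 A 2 -> on_hand[A=42 B=26 C=51 D=44 E=49] avail[A=30 B=26 C=30 D=28 E=40] open={R10,R11,R12,R14,R15,R6,R7,R8,R9}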